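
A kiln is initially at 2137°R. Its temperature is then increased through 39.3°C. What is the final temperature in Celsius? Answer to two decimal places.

953.37°C

Initial temperature in Celsius: (2137 - 491.67) × 5/9 = 914.0722°C.
Final Celsius temperature: 914.0722 + 39.3000 = 953.3722°C.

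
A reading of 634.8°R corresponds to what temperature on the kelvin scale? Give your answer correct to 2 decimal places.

352.67 K

In Celsius: (634.8 - 491.67) × 5/9 = 79.5167°C.
In kelvin: 79.5167 + 273.15 = 352.67 K.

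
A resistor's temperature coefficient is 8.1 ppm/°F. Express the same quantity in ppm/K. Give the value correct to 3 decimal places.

The quantity depends on a temperature interval, so only the ratio of degree sizes applies; the offset between the scales is irrelevant.
A change of 1 K is a change of 1.8°F, so per K the value is 8.1 × 1.8 = 14.580.

14.580 ppm/K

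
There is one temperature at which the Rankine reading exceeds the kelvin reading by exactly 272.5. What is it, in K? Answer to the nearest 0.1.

340.6 K

Let K be the kelvin reading. The Rankine reading is R = 1.8·K.
Require R - K = 272.5: (0.8)·K = 272.5.
K = (272.5) / (0.8) = 340.6.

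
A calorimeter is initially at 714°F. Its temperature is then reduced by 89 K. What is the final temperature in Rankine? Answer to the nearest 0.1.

Initial temperature in Celsius: (714 - 32) × 5/9 = 378.8889°C.
The 89 K change is an interval; Kelvin and Celsius degrees are the same size, so ΔC = -89°C.
Final Celsius temperature: 378.8889 - 89.0000 = 289.8889°C.
In Rankine: 289.8889 × 1.8 + 491.67 = 1013.5°R.

1013.5°R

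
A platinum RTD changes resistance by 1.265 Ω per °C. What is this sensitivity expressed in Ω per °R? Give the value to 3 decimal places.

The quantity depends on a temperature interval, so only the ratio of degree sizes applies; the offset between the scales is irrelevant.
A change of 1°R is a change of 5/9°C, so per °R the value is 1.265 × 5/9 = 0.703.

0.703 Ω per °R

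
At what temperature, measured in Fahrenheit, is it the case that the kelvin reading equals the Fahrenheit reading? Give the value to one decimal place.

574.6°F

Let F be the Fahrenheit reading. The kelvin reading is K = 5/9·F + 255.372.
Set K = F: 5/9·F + 255.372 = F.
(-4/9)·F = -255.372  ⇒  F = 574.6.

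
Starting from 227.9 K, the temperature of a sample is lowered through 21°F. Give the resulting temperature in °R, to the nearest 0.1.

Initial temperature in Celsius: 227.9 - 273.15 = -45.2500°C.
The 21°F change is an interval, so only the factor 5/9 applies: -21 × 5/9 = -11.6667°C.
Final Celsius temperature: -45.2500 - 11.6667 = -56.9167°C.
In Rankine: -56.9167 × 1.8 + 491.67 = 389.2°R.

389.2°R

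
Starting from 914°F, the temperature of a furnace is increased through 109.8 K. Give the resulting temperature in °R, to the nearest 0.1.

1571.3°R

Initial temperature in Celsius: (914 - 32) × 5/9 = 490.0000°C.
The 109.8 K change is an interval; Kelvin and Celsius degrees are the same size, so ΔC = +109.8°C.
Final Celsius temperature: 490.0000 + 109.8000 = 599.8000°C.
In Rankine: 599.8000 × 1.8 + 491.67 = 1571.3°R.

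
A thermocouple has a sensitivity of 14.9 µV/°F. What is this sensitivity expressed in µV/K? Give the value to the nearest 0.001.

Since only a temperature interval is involved, the additive offset between the scales drops out.
A change of 1 K is a change of 1.8°F, so per K the value is 14.9 × 1.8 = 26.820.

26.820 µV/K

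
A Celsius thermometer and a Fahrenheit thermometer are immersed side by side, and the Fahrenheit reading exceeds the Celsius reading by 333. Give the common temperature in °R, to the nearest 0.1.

1168.9°R

Let x be the Celsius reading; then the Fahrenheit reading is 1.8·x + 32.
(1.8·x + 32) - x = 333  ⇒  (0.8)·x = 301  ⇒  x = 376.2500°C.
In Rankine: 376.2500 × 1.8 + 491.67 = 1168.9°R.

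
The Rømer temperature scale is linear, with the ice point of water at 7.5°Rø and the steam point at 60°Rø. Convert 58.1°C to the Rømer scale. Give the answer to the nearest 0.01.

38.00°Rø

Linearly onto the Rømer scale: 7.5 + (58.1000 / 100) × (60 - 7.5) = 38.00°Rø.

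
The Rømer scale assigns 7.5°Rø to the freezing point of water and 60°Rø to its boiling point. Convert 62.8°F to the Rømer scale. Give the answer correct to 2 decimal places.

16.48°Rø

First in Celsius: (62.8 - 32) × 5/9 = 17.1111°C.
Linearly onto the Rømer scale: 7.5 + (17.1111 / 100) × (60 - 7.5) = 16.48°Rø.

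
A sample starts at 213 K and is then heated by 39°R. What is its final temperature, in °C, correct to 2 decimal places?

Initial temperature in Celsius: 213 - 273.15 = -60.1500°C.
The 39°R change is an interval, so only the factor 5/9 applies: +39 × 5/9 = +21.6667°C.
Final Celsius temperature: -60.1500 + 21.6667 = -38.4833°C.

-38.48°C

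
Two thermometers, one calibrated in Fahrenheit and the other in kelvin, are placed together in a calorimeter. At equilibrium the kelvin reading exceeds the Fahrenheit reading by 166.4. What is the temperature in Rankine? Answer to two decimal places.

Let x be the Fahrenheit reading; then the kelvin reading is 5/9·x + 255.372.
(5/9·x + 255.372) - x = 166.4  ⇒  (-4/9)·x = -88.9722  ⇒  x = 200.1875°F.
In Celsius: (200.1875 - 32) × 5/9 = 93.4375°C.
In Rankine: 93.4375 × 1.8 + 491.67 = 659.86°R.

659.86°R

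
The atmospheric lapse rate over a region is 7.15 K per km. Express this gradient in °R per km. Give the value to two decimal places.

The quantity depends on a temperature interval, so only the ratio of degree sizes applies; the offset between the scales is irrelevant.
A change of 1 K is a change of 1.8°R, so 7.15 × 1.8 = 12.87.

12.87 °R/km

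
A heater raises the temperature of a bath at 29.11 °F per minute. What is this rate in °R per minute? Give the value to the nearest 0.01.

29.11 °R/minute

Since only a temperature interval is involved, the additive offset between the scales drops out.
A change of 1°F is a change of 1°R, so 29.11 × 1 = 29.11.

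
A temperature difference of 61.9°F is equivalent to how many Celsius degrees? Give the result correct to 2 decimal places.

For a temperature interval the offset drops out; only the factor 5/9 applies.
61.9 × 5/9 = 34.39.

34.39°C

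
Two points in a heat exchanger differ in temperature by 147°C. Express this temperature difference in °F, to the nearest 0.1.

264.6°F

Only the scale ratio 1.8 matters for a change in temperature.
147 × 1.8 = 264.6.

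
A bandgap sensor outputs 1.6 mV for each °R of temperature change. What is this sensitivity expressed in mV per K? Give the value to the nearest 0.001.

2.880 mV per K

The quantity depends on a temperature interval, so only the ratio of degree sizes applies; the offset between the scales is irrelevant.
A change of 1 K is a change of 1.8°R, so per K the value is 1.6 × 1.8 = 2.880.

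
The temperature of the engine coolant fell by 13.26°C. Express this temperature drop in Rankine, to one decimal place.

23.9°R

An interval of 1°C corresponds to 1.8°R.
13.26 × 1.8 = 23.9.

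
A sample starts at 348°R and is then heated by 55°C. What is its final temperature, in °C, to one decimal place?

Initial temperature in Celsius: (348 - 491.67) × 5/9 = -79.8167°C.
Final Celsius temperature: -79.8167 + 55.0000 = -24.8167°C.

-24.8°C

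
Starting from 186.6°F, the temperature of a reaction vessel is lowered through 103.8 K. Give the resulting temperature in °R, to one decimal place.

459.4°R

Initial temperature in Celsius: (186.6 - 32) × 5/9 = 85.8889°C.
The 103.8 K change is an interval; Kelvin and Celsius degrees are the same size, so ΔC = -103.8°C.
Final Celsius temperature: 85.8889 - 103.8000 = -17.9111°C.
In Rankine: -17.9111 × 1.8 + 491.67 = 459.4°R.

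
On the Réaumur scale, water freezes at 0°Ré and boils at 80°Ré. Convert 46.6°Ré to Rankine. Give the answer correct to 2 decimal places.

Linear interpolation between the fixed points: C = (46.6 - 0) × 100 / (80 - 0) = 58.2500°C.
Then 58.2500 × 1.8 + 491.67 = 596.52°R.

596.52°R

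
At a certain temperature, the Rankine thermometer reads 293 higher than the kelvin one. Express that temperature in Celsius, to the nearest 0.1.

Let x be the kelvin reading; then the Rankine reading is 1.8·x.
(1.8·x) - x = 293  ⇒  (0.8)·x = 293  ⇒  x = 366.2500 K.
In Celsius: 366.25 - 273.15 = 93.1°C.

93.1°C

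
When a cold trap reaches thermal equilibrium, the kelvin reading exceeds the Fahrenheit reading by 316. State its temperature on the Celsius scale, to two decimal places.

Let x be the Fahrenheit reading; then the kelvin reading is 5/9·x + 255.372.
(5/9·x + 255.372) - x = 316  ⇒  (-4/9)·x = 60.6278  ⇒  x = -136.4125°F.
In Celsius: (-136.4125 - 32) × 5/9 = -93.56°C.

-93.56°C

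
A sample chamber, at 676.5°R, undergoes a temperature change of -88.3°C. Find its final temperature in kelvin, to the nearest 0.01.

287.53 K

Initial temperature in Celsius: (676.5 - 491.67) × 5/9 = 102.6833°C.
Final Celsius temperature: 102.6833 - 88.3000 = 14.3833°C.
In kelvin: 14.3833 + 273.15 = 287.53 K.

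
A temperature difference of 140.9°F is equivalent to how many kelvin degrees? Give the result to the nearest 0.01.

An interval of 1°F corresponds to 5/9 K.
140.9 × 5/9 = 78.28.

78.28 K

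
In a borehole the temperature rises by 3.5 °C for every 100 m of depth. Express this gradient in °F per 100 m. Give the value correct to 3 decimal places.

The quantity depends on a temperature interval, so only the ratio of degree sizes applies; the offset between the scales is irrelevant.
A change of 1°C is a change of 1.8°F, so 3.5 × 1.8 = 6.300.

6.300 °F/100 m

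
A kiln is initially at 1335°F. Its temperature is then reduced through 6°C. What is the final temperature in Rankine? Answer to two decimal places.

Initial temperature in Celsius: (1335 - 32) × 5/9 = 723.8889°C.
Final Celsius temperature: 723.8889 - 6.0000 = 717.8889°C.
In Rankine: 717.8889 × 1.8 + 491.67 = 1783.87°R.

1783.87°R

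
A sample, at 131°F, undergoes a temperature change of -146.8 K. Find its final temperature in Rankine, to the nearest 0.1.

326.4°R

Initial temperature in Celsius: (131 - 32) × 5/9 = 55.0000°C.
The 146.8 K change is an interval; Kelvin and Celsius degrees are the same size, so ΔC = -146.8°C.
Final Celsius temperature: 55.0000 - 146.8000 = -91.8000°C.
In Rankine: -91.8000 × 1.8 + 491.67 = 326.4°R.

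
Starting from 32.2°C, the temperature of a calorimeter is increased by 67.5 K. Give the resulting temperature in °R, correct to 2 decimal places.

The 67.5 K change is an interval; Kelvin and Celsius degrees are the same size, so ΔC = +67.5°C.
Final Celsius temperature: 32.2000 + 67.5000 = 99.7000°C.
In Rankine: 99.7000 × 1.8 + 491.67 = 671.13°R.

671.13°R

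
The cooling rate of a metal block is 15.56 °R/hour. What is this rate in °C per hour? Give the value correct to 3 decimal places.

Since only a temperature interval is involved, the additive offset between the scales drops out.
A change of 1°R is a change of 5/9°C, so 15.56 × 5/9 = 8.644.

8.644 °C/hour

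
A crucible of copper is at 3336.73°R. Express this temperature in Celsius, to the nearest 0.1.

1580.6°C

In Celsius: (3336.73 - 491.67) × 5/9 = 1580.5889°C.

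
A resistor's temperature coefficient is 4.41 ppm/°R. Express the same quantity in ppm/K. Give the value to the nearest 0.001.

Since only a temperature interval is involved, the additive offset between the scales drops out.
A change of 1 K is a change of 1.8°R, so per K the value is 4.41 × 1.8 = 7.938.

7.938 ppm/K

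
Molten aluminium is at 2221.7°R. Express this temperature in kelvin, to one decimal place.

1234.3 K

In Celsius: (2221.7 - 491.67) × 5/9 = 961.1278°C.
In kelvin: 961.1278 + 273.15 = 1234.3 K.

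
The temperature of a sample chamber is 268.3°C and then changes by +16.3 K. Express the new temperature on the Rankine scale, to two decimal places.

The 16.3 K change is an interval; Kelvin and Celsius degrees are the same size, so ΔC = +16.3°C.
Final Celsius temperature: 268.3000 + 16.3000 = 284.6000°C.
In Rankine: 284.6000 × 1.8 + 491.67 = 1003.95°R.

1003.95°R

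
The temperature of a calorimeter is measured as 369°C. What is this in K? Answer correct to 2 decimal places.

642.15 K

In kelvin: 369.0000 + 273.15 = 642.15 K.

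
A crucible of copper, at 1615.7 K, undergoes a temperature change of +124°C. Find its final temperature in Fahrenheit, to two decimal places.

Initial temperature in Celsius: 1615.7 - 273.15 = 1342.5500°C.
Final Celsius temperature: 1342.5500 + 124.0000 = 1466.5500°C.
In Fahrenheit: 1466.5500 × 1.8 + 32 = 2671.79°F.

2671.79°F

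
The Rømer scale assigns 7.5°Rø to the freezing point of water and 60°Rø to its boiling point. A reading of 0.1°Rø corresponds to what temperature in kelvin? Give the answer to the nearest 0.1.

259.1 K

Linear interpolation between the fixed points: C = (0.1 - 7.5) × 100 / (60 - 7.5) = -14.0952°C.
Then -14.0952 + 273.15 = 259.1 K.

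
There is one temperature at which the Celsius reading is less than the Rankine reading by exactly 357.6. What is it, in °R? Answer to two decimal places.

Let R be the Rankine reading. The Celsius reading is C = 5/9·R - 273.15.
Require C - R = -357.6: (-4/9)·R - 273.15 = -357.6.
R = (-357.6 + 273.15) / (-4/9) = 190.01.

190.01°R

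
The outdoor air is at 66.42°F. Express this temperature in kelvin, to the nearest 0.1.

In Celsius: (66.42 - 32) × 5/9 = 19.1222°C.
In kelvin: 19.1222 + 273.15 = 292.3 K.

292.3 K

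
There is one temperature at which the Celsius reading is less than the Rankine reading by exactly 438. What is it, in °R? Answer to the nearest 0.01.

Let R be the Rankine reading. The Celsius reading is C = 5/9·R - 273.15.
Require C - R = -438: (-4/9)·R - 273.15 = -438.
R = (-438 + 273.15) / (-4/9) = 370.91.

370.91°R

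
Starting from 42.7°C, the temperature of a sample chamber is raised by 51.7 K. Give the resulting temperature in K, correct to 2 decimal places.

The 51.7 K change is an interval; Kelvin and Celsius degrees are the same size, so ΔC = +51.7°C.
Final Celsius temperature: 42.7000 + 51.7000 = 94.4000°C.
In kelvin: 94.4000 + 273.15 = 367.55 K.

367.55 K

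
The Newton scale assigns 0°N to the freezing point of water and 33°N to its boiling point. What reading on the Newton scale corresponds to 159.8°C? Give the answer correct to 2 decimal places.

Linearly onto the Newton scale: 0 + (159.8000 / 100) × (33 - 0) = 52.73°N.

52.73°N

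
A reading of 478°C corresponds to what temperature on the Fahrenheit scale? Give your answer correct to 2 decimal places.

892.40°F

In Fahrenheit: 478.0000 × 1.8 + 32 = 892.40°F.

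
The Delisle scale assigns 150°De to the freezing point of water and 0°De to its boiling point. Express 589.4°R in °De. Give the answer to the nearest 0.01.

First in Celsius: (589.4 - 491.67) × 5/9 = 54.2944°C.
Linearly onto the Delisle scale: 150 + (54.2944 / 100) × (0 - 150) = 68.56°De.

68.56°De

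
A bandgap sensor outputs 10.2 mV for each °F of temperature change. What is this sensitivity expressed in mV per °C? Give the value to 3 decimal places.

Since only a temperature interval is involved, the additive offset between the scales drops out.
A change of 1°C is a change of 1.8°F, so per °C the value is 10.2 × 1.8 = 18.360.

18.360 mV per °C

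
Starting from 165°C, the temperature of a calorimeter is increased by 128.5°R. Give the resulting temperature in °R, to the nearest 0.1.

917.2°R

The 128.5°R change is an interval, so only the factor 5/9 applies: +128.5 × 5/9 = +71.3889°C.
Final Celsius temperature: 165.0000 + 71.3889 = 236.3889°C.
In Rankine: 236.3889 × 1.8 + 491.67 = 917.2°R.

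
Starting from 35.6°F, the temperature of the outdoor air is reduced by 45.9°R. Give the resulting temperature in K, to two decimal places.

249.65 K

Initial temperature in Celsius: (35.6 - 32) × 5/9 = 2.0000°C.
The 45.9°R change is an interval, so only the factor 5/9 applies: -45.9 × 5/9 = -25.5000°C.
Final Celsius temperature: 2.0000 - 25.5000 = -23.5000°C.
In kelvin: -23.5000 + 273.15 = 249.65 K.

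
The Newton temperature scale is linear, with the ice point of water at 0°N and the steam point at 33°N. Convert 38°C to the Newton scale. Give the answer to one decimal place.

12.5°N

Linearly onto the Newton scale: 0 + (38.0000 / 100) × (33 - 0) = 12.5°N.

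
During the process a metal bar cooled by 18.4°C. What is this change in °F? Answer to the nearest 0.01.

Only the scale ratio 1.8 matters for a change in temperature.
18.4 × 1.8 = 33.12.

33.12°F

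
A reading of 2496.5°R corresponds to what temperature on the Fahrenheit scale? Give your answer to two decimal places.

2036.83°F

In Celsius: (2496.5 - 491.67) × 5/9 = 1113.7944°C.
In Fahrenheit: 1113.7944 × 1.8 + 32 = 2036.83°F.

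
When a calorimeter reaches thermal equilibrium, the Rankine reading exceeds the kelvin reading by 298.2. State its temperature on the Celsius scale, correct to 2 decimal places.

99.60°C

Let x be the kelvin reading; then the Rankine reading is 1.8·x.
(1.8·x) - x = 298.2  ⇒  (0.8)·x = 298.2  ⇒  x = 372.7500 K.
In Celsius: 372.75 - 273.15 = 99.60°C.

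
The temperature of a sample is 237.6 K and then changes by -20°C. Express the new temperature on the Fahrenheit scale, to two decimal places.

Initial temperature in Celsius: 237.6 - 273.15 = -35.5500°C.
Final Celsius temperature: -35.5500 - 20.0000 = -55.5500°C.
In Fahrenheit: -55.5500 × 1.8 + 32 = -67.99°F.

-67.99°F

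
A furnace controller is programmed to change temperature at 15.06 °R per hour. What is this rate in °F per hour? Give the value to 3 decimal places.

15.060 °F/hour

Since only a temperature interval is involved, the additive offset between the scales drops out.
A change of 1°R is a change of 1°F, so 15.06 × 1 = 15.060.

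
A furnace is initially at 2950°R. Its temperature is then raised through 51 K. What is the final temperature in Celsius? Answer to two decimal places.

1416.74°C

Initial temperature in Celsius: (2950 - 491.67) × 5/9 = 1365.7389°C.
The 51 K change is an interval; Kelvin and Celsius degrees are the same size, so ΔC = +51°C.
Final Celsius temperature: 1365.7389 + 51.0000 = 1416.7389°C.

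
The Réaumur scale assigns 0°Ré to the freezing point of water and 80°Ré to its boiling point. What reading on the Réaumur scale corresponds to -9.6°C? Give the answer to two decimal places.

-7.68°Ré

Linearly onto the Réaumur scale: 0 + (-9.6000 / 100) × (80 - 0) = -7.68°Ré.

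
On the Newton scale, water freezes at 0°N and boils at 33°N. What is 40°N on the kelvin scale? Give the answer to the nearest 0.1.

Linear interpolation between the fixed points: C = (40 - 0) × 100 / (33 - 0) = 121.2121°C.
Then 121.2121 + 273.15 = 394.4 K.

394.4 K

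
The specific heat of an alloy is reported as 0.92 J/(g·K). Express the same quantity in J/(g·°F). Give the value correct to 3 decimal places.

0.511 J/(g·°F)

Since only a temperature interval is involved, the additive offset between the scales drops out.
A change of 1°F is a change of 5/9 K, so per °F the value is 0.92 × 5/9 = 0.511.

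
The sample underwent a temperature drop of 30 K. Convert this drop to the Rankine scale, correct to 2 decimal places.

54.00°R

An interval of 1 K corresponds to 1.8°R.
30 × 1.8 = 54.00.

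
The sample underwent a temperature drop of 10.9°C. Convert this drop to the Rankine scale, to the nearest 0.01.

An interval of 1°C corresponds to 1.8°R.
10.9 × 1.8 = 19.62.

19.62°R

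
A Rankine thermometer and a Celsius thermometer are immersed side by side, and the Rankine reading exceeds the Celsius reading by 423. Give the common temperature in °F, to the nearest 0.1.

Let x be the Rankine reading; then the Celsius reading is 5/9·x - 273.15.
(5/9·x - 273.15) - x = -423  ⇒  (-4/9)·x = -149.85  ⇒  x = 337.1625°R.
In Celsius: (337.1625 - 491.67) × 5/9 = -85.8375°C.
In Fahrenheit: -85.8375 × 1.8 + 32 = -122.5°F.

-122.5°F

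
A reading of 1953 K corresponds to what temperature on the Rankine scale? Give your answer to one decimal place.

In Celsius: 1953 - 273.15 = 1679.8500°C.
In Rankine: 1679.8500 × 1.8 + 491.67 = 3515.4°R.

3515.4°R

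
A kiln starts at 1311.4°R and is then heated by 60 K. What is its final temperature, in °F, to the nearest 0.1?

Initial temperature in Celsius: (1311.4 - 491.67) × 5/9 = 455.4056°C.
The 60 K change is an interval; Kelvin and Celsius degrees are the same size, so ΔC = +60°C.
Final Celsius temperature: 455.4056 + 60.0000 = 515.4056°C.
In Fahrenheit: 515.4056 × 1.8 + 32 = 959.7°F.

959.7°F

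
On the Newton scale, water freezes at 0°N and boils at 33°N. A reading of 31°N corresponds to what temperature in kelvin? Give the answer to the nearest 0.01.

Linear interpolation between the fixed points: C = (31 - 0) × 100 / (33 - 0) = 93.9394°C.
Then 93.9394 + 273.15 = 367.09 K.

367.09 K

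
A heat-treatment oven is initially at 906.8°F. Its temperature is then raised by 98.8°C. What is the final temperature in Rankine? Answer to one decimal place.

1544.3°R

Initial temperature in Celsius: (906.8 - 32) × 5/9 = 486.0000°C.
Final Celsius temperature: 486.0000 + 98.8000 = 584.8000°C.
In Rankine: 584.8000 × 1.8 + 491.67 = 1544.3°R.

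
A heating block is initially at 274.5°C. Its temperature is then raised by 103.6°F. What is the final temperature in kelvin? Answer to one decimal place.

605.2 K

The 103.6°F change is an interval, so only the factor 5/9 applies: +103.6 × 5/9 = +57.5556°C.
Final Celsius temperature: 274.5000 + 57.5556 = 332.0556°C.
In kelvin: 332.0556 + 273.15 = 605.2 K.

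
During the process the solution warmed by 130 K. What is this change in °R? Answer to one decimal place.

234.0°R

An interval of 1 K corresponds to 1.8°R.
130 × 1.8 = 234.0.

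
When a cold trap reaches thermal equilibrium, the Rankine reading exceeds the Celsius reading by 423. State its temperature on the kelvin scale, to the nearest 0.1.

187.3 K

Let x be the Rankine reading; then the Celsius reading is 5/9·x - 273.15.
(5/9·x - 273.15) - x = -423  ⇒  (-4/9)·x = -149.85  ⇒  x = 337.1625°R.
In Celsius: (337.1625 - 491.67) × 5/9 = -85.8375°C.
In kelvin: -85.8375 + 273.15 = 187.3 K.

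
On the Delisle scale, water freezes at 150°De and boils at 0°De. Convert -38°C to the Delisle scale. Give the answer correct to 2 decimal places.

207.00°De

Linearly onto the Delisle scale: 150 + (-38.0000 / 100) × (0 - 150) = 207.00°De.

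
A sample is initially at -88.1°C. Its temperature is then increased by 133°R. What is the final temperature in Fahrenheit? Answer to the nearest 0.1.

6.4°F

The 133°R change is an interval, so only the factor 5/9 applies: +133 × 5/9 = +73.8889°C.
Final Celsius temperature: -88.1000 + 73.8889 = -14.2111°C.
In Fahrenheit: -14.2111 × 1.8 + 32 = 6.4°F.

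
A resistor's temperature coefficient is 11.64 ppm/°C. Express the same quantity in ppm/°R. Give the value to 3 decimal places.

The quantity depends on a temperature interval, so only the ratio of degree sizes applies; the offset between the scales is irrelevant.
A change of 1°R is a change of 5/9°C, so per °R the value is 11.64 × 5/9 = 6.467.

6.467 ppm/°R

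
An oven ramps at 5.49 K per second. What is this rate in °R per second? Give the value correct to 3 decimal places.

The quantity depends on a temperature interval, so only the ratio of degree sizes applies; the offset between the scales is irrelevant.
A change of 1 K is a change of 1.8°R, so 5.49 × 1.8 = 9.882.

9.882 °R/second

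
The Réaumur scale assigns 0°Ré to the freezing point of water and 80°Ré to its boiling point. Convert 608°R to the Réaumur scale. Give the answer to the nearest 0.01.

51.70°Ré

First in Celsius: (608 - 491.67) × 5/9 = 64.6278°C.
Linearly onto the Réaumur scale: 0 + (64.6278 / 100) × (80 - 0) = 51.70°Ré.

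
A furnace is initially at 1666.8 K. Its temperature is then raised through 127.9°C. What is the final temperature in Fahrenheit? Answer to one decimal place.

Initial temperature in Celsius: 1666.8 - 273.15 = 1393.6500°C.
Final Celsius temperature: 1393.6500 + 127.9000 = 1521.5500°C.
In Fahrenheit: 1521.5500 × 1.8 + 32 = 2770.8°F.

2770.8°F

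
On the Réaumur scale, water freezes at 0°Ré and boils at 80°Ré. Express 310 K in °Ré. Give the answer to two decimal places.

29.48°Ré

First in Celsius: 310 - 273.15 = 36.8500°C.
Linearly onto the Réaumur scale: 0 + (36.8500 / 100) × (80 - 0) = 29.48°Ré.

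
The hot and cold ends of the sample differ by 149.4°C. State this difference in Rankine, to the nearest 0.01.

268.92°R

Only the scale ratio 1.8 matters for a change in temperature.
149.4 × 1.8 = 268.92.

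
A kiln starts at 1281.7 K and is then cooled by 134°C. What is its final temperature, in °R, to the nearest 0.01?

2065.86°R

Initial temperature in Celsius: 1281.7 - 273.15 = 1008.5500°C.
Final Celsius temperature: 1008.5500 - 134.0000 = 874.5500°C.
In Rankine: 874.5500 × 1.8 + 491.67 = 2065.86°R.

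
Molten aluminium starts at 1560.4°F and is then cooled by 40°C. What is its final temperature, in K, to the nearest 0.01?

Initial temperature in Celsius: (1560.4 - 32) × 5/9 = 849.1111°C.
Final Celsius temperature: 849.1111 - 40.0000 = 809.1111°C.
In kelvin: 809.1111 + 273.15 = 1082.26 K.

1082.26 K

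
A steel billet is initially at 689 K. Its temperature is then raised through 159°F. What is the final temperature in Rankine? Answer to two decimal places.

Initial temperature in Celsius: 689 - 273.15 = 415.8500°C.
The 159°F change is an interval, so only the factor 5/9 applies: +159 × 5/9 = +88.3333°C.
Final Celsius temperature: 415.8500 + 88.3333 = 504.1833°C.
In Rankine: 504.1833 × 1.8 + 491.67 = 1399.20°R.

1399.20°R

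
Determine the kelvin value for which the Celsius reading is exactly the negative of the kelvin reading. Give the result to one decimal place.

136.6 K

Let K be the kelvin reading. The Celsius reading is C = 1·K - 273.15.
Require C = -1·K: 1·K - 273.15 = -1·K.
(2)·K = 273.15  ⇒  K = 136.6.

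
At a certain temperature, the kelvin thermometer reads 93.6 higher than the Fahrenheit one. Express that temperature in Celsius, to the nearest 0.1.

184.4°C

Let x be the Fahrenheit reading; then the kelvin reading is 5/9·x + 255.372.
(5/9·x + 255.372) - x = 93.6  ⇒  (-4/9)·x = -161.772  ⇒  x = 363.9875°F.
In Celsius: (363.9875 - 32) × 5/9 = 184.4°C.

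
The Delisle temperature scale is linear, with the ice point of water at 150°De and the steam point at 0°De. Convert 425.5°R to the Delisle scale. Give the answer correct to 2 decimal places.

First in Celsius: (425.5 - 491.67) × 5/9 = -36.7611°C.
Linearly onto the Delisle scale: 150 + (-36.7611 / 100) × (0 - 150) = 205.14°De.

205.14°De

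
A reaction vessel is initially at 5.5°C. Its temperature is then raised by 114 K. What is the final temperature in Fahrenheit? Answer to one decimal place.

The 114 K change is an interval; Kelvin and Celsius degrees are the same size, so ΔC = +114°C.
Final Celsius temperature: 5.5000 + 114.0000 = 119.5000°C.
In Fahrenheit: 119.5000 × 1.8 + 32 = 247.1°F.

247.1°F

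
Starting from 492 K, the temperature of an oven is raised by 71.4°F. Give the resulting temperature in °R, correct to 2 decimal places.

Initial temperature in Celsius: 492 - 273.15 = 218.8500°C.
The 71.4°F change is an interval, so only the factor 5/9 applies: +71.4 × 5/9 = +39.6667°C.
Final Celsius temperature: 218.8500 + 39.6667 = 258.5167°C.
In Rankine: 258.5167 × 1.8 + 491.67 = 957.00°R.

957.00°R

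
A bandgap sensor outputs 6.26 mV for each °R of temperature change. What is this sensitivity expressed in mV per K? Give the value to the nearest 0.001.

11.268 mV per K

The quantity depends on a temperature interval, so only the ratio of degree sizes applies; the offset between the scales is irrelevant.
A change of 1 K is a change of 1.8°R, so per K the value is 6.26 × 1.8 = 11.268.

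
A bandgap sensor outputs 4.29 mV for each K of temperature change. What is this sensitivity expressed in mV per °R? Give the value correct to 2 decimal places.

2.38 mV per °R

Since only a temperature interval is involved, the additive offset between the scales drops out.
A change of 1°R is a change of 5/9 K, so per °R the value is 4.29 × 5/9 = 2.38.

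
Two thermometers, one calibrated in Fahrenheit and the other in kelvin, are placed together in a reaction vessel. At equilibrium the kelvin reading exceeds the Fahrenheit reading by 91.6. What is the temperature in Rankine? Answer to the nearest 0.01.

828.16°R

Let x be the Fahrenheit reading; then the kelvin reading is 5/9·x + 255.372.
(5/9·x + 255.372) - x = 91.6  ⇒  (-4/9)·x = -163.772  ⇒  x = 368.4875°F.
In Celsius: (368.4875 - 32) × 5/9 = 186.9375°C.
In Rankine: 186.9375 × 1.8 + 491.67 = 828.16°R.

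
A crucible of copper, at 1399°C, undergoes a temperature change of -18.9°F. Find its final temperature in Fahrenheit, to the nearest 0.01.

2531.30°F

The 18.9°F change is an interval, so only the factor 5/9 applies: -18.9 × 5/9 = -10.5000°C.
Final Celsius temperature: 1399.0000 - 10.5000 = 1388.5000°C.
In Fahrenheit: 1388.5000 × 1.8 + 32 = 2531.30°F.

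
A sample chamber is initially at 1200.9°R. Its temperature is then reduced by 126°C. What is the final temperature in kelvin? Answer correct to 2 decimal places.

541.17 K

Initial temperature in Celsius: (1200.9 - 491.67) × 5/9 = 394.0167°C.
Final Celsius temperature: 394.0167 - 126.0000 = 268.0167°C.
In kelvin: 268.0167 + 273.15 = 541.17 K.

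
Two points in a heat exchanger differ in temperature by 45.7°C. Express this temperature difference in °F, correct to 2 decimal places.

82.26°F

Only the scale ratio 1.8 matters for a change in temperature.
45.7 × 1.8 = 82.26.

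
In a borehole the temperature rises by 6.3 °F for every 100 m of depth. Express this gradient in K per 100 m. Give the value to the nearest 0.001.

3.500 K/100 m

Since only a temperature interval is involved, the additive offset between the scales drops out.
A change of 1°F is a change of 5/9 K, so 6.3 × 5/9 = 3.500.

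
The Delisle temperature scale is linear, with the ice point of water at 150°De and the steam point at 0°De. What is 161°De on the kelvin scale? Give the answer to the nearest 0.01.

265.82 K

Linear interpolation between the fixed points: C = (161 - 150) × 100 / (0 - 150) = -7.3333°C.
Then -7.3333 + 273.15 = 265.82 K.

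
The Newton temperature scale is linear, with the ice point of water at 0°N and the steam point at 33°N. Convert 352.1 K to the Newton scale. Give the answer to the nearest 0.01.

First in Celsius: 352.1 - 273.15 = 78.9500°C.
Linearly onto the Newton scale: 0 + (78.9500 / 100) × (33 - 0) = 26.05°N.

26.05°N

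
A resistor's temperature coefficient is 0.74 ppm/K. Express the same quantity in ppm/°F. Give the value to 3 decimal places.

0.411 ppm/°F

The quantity depends on a temperature interval, so only the ratio of degree sizes applies; the offset between the scales is irrelevant.
A change of 1°F is a change of 5/9 K, so per °F the value is 0.74 × 5/9 = 0.411.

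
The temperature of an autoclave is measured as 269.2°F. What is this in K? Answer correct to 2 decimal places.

404.93 K

In Celsius: (269.2 - 32) × 5/9 = 131.7778°C.
In kelvin: 131.7778 + 273.15 = 404.93 K.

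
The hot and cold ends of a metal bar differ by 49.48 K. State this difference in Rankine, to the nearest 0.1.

An interval of 1 K corresponds to 1.8°R.
49.48 × 1.8 = 89.1.

89.1°R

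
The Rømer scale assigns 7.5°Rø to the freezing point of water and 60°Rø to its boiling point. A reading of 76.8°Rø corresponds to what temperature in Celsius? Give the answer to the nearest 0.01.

Linear interpolation between the fixed points: C = (76.8 - 7.5) × 100 / (60 - 7.5) = 132.0000°C.

132.00°C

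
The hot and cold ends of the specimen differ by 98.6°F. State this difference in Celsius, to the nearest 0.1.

54.8°C

For a temperature interval the offset drops out; only the factor 5/9 applies.
98.6 × 5/9 = 54.8.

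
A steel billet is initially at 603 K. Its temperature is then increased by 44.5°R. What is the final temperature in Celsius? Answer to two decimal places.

354.57°C

Initial temperature in Celsius: 603 - 273.15 = 329.8500°C.
The 44.5°R change is an interval, so only the factor 5/9 applies: +44.5 × 5/9 = +24.7222°C.
Final Celsius temperature: 329.8500 + 24.7222 = 354.5722°C.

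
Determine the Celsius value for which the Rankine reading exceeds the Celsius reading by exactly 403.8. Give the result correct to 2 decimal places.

-109.84°C

Let C be the Celsius reading. The Rankine reading is R = 1.8·C + 491.67.
Require R - C = 403.8: (0.8)·C + 491.67 = 403.8.
C = (403.8 - 491.67) / (0.8) = -109.84.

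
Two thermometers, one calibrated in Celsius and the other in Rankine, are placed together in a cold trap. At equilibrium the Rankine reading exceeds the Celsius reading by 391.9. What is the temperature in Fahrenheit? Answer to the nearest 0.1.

-192.5°F

Let x be the Celsius reading; then the Rankine reading is 1.8·x + 491.67.
(1.8·x + 491.67) - x = 391.9  ⇒  (0.8)·x = -99.77  ⇒  x = -124.7125°C.
In Fahrenheit: -124.7125 × 1.8 + 32 = -192.5°F.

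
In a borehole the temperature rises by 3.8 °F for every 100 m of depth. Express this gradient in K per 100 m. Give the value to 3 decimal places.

The quantity depends on a temperature interval, so only the ratio of degree sizes applies; the offset between the scales is irrelevant.
A change of 1°F is a change of 5/9 K, so 3.8 × 5/9 = 2.111.

2.111 K/100 m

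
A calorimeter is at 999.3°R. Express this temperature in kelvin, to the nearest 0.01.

In Celsius: (999.3 - 491.67) × 5/9 = 282.0167°C.
In kelvin: 282.0167 + 273.15 = 555.17 K.

555.17 K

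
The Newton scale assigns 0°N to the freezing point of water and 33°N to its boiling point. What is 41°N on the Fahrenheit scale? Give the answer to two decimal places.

Linear interpolation between the fixed points: C = (41 - 0) × 100 / (33 - 0) = 124.2424°C.
Then 124.2424 × 1.8 + 32 = 255.64°F.

255.64°F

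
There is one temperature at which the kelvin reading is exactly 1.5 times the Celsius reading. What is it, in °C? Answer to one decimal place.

546.3°C

Let C be the Celsius reading. The kelvin reading is K = 1·C + 273.15.
Require K = 1.5·C: 1·C + 273.15 = 1.5·C.
(-0.5)·C = -273.15  ⇒  C = 546.3.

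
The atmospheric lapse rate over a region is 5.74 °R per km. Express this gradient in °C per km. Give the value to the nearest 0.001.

3.189 °C/km

The quantity depends on a temperature interval, so only the ratio of degree sizes applies; the offset between the scales is irrelevant.
A change of 1°R is a change of 5/9°C, so 5.74 × 5/9 = 3.189.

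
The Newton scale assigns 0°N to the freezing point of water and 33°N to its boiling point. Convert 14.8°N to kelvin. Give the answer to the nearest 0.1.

Linear interpolation between the fixed points: C = (14.8 - 0) × 100 / (33 - 0) = 44.8485°C.
Then 44.8485 + 273.15 = 318.0 K.

318.0 K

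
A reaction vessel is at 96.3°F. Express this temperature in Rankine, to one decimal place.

In Celsius: (96.3 - 32) × 5/9 = 35.7222°C.
In Rankine: 35.7222 × 1.8 + 491.67 = 556.0°R.

556.0°R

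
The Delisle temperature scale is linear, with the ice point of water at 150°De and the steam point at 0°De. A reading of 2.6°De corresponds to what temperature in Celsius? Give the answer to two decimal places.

98.27°C

Linear interpolation between the fixed points: C = (2.6 - 150) × 100 / (0 - 150) = 98.2667°C.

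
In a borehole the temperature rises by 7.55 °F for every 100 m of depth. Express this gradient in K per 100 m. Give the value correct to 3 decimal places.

4.194 K/100 m

Since only a temperature interval is involved, the additive offset between the scales drops out.
A change of 1°F is a change of 5/9 K, so 7.55 × 5/9 = 4.194.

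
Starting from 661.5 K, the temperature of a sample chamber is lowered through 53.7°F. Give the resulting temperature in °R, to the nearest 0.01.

1137.00°R

Initial temperature in Celsius: 661.5 - 273.15 = 388.3500°C.
The 53.7°F change is an interval, so only the factor 5/9 applies: -53.7 × 5/9 = -29.8333°C.
Final Celsius temperature: 388.3500 - 29.8333 = 358.5167°C.
In Rankine: 358.5167 × 1.8 + 491.67 = 1137.00°R.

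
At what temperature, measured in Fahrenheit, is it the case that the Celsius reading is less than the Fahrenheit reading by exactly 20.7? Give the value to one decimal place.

Let F be the Fahrenheit reading. The Celsius reading is C = 5/9·F - 17.7778.
Require C - F = -20.7: (-4/9)·F - 17.7778 = -20.7.
F = (-20.7 + 17.7778) / (-4/9) = 6.6.

6.6°F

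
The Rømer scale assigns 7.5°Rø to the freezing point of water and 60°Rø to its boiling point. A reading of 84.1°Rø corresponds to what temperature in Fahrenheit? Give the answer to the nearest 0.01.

294.63°F

Linear interpolation between the fixed points: C = (84.1 - 7.5) × 100 / (60 - 7.5) = 145.9048°C.
Then 145.9048 × 1.8 + 32 = 294.63°F.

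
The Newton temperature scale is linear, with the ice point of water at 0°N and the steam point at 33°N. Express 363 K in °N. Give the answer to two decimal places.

First in Celsius: 363 - 273.15 = 89.8500°C.
Linearly onto the Newton scale: 0 + (89.8500 / 100) × (33 - 0) = 29.65°N.

29.65°N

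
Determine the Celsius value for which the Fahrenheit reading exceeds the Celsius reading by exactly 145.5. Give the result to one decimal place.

Let C be the Celsius reading. The Fahrenheit reading is F = 1.8·C + 32.
Require F - C = 145.5: (0.8)·C + 32 = 145.5.
C = (145.5 - 32) / (0.8) = 141.9.

141.9°C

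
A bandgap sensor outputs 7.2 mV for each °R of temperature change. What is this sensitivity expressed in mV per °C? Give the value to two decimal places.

12.96 mV per °C

The quantity depends on a temperature interval, so only the ratio of degree sizes applies; the offset between the scales is irrelevant.
A change of 1°C is a change of 1.8°R, so per °C the value is 7.2 × 1.8 = 12.96.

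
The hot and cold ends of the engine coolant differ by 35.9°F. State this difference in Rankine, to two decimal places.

Fahrenheit and Rankine degrees are the same size, so the interval is unchanged: 35.90.

35.90°R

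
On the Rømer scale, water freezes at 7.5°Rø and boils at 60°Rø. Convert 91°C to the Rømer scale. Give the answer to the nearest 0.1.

55.3°Rø

Linearly onto the Rømer scale: 7.5 + (91.0000 / 100) × (60 - 7.5) = 55.3°Rø.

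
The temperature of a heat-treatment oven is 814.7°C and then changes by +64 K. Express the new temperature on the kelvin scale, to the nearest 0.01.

The 64 K change is an interval; Kelvin and Celsius degrees are the same size, so ΔC = +64°C.
Final Celsius temperature: 814.7000 + 64.0000 = 878.7000°C.
In kelvin: 878.7000 + 273.15 = 1151.85 K.

1151.85 K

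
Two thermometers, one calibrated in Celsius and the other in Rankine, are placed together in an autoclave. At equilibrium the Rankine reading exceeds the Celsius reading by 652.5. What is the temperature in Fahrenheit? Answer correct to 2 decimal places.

Let x be the Celsius reading; then the Rankine reading is 1.8·x + 491.67.
(1.8·x + 491.67) - x = 652.5  ⇒  (0.8)·x = 160.83  ⇒  x = 201.0375°C.
In Fahrenheit: 201.0375 × 1.8 + 32 = 393.87°F.

393.87°F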